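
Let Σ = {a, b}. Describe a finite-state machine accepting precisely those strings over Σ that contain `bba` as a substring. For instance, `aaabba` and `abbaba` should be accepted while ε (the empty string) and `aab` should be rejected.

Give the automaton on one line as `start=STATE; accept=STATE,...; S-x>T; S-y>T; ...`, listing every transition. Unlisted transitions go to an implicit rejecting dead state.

start=S0; accept=S3; S0-a>S0; S0-b>S1; S1-a>S0; S1-b>S2; S2-a>S3; S2-b>S2; S3-a>S3; S3-b>S3

Track how much of `bba` has been matched so far: state S0 is no progress, S3 is the absorbing accept state reached once `bba` has occurred. Intermediate states record partial matches; on a mismatch, fall back to the longest reusable overlap.
        a   b  
>  S0   S0  S1 
   S1   S0  S2 
   S2   S3  S2 
 * S3   S3  S3 
(> = start, * = accepting)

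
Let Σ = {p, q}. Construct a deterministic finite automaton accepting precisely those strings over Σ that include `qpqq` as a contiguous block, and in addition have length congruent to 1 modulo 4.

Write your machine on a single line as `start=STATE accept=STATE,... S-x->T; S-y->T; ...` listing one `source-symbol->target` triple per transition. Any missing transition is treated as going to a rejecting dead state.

Build one automaton per condition and run them in lockstep. One (5 states) tracks whether and how much of `qpqq` has been seen; the other (4 states) tracks the input length modulo 4. Each combined state is a pair, one component from each; accept when both components accept.
20 states suffice.
       p  q 
>  A   B  C 
   B   D  E 
   C   F  E 
   D   G  H 
   E   I  H 
   F   G  J 
   G   A  K 
   H   L  K 
   I   A  M 
   J   L  N 
   K   O  C 
   L   B  P 
   M   O  Q 
   N   Q  Q 
   O   D  R 
   P   F  S 
 * Q   S  S 
   R   I  T 
   S   T  T 
   T   N  N 
(> = start, * = accepting)

start=A; accept=Q; A-p->B; A-q->C; B-p->D; B-q->E; C-p->F; C-q->E; D-p->G; D-q->H; E-p->I; E-q->H; F-p->G; F-q->J; G-p->A; G-q->K; H-p->L; H-q->K; I-p->A; I-q->M; J-p->L; J-q->N; K-p->O; K-q->C; L-p->B; L-q->P; M-p->O; M-q->Q; N-p->Q; N-q->Q; O-p->D; O-q->R; P-p->F; P-q->S; Q-p->S; Q-q->S; R-p->I; R-q->T; S-p->T; S-q->T; T-p->N; T-q->N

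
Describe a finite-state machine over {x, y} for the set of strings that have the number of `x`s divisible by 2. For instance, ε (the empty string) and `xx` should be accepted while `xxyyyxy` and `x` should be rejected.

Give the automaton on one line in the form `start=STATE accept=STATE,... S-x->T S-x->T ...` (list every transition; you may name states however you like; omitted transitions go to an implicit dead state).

start=S0 accept=S0 S0-x->S1 S0-y->S0 S1-x->S0 S1-y->S1

The only thing that matters is how many `x`s have appeared, reduced mod 2. Use one state per residue: S0 for 0, …, S1 for 1. Reading `x` moves to the next residue; anything else stays put. S0 is accepting.
With 2 states:
        x   y  
>* S0   S1  S0 
   S1   S0  S1 
(> = start, * = accepting)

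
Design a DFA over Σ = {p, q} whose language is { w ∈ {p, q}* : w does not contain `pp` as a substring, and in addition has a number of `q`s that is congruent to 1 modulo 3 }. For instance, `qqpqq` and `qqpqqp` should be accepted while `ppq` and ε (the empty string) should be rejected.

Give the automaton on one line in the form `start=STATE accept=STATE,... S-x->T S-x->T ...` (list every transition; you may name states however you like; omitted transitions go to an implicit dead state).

Handle the two conditions separately and then intersect. One (3 states) tracks partial matches of the forbidden pattern `pp`; the other (3 states) tracks the count of `q`s modulo 3. Each combined state is a pair, one component from each; accept when both components accept.
With 9 states:
        p   q  
>  S0   S1  S2 
   S1   S3  S2 
 * S2   S4  S5 
   S3   S3  S6 
 * S4   S6  S5 
   S5   S7  S0 
   S6   S6  S8 
   S7   S8  S0 
   S8   S8  S3 
(> = start, * = accepting)

start=S0 accept=S2,S4 S0-p->S1 S0-q->S2 S1-p->S3 S1-q->S2 S2-p->S4 S2-q->S5 S3-p->S3 S3-q->S6 S4-p->S6 S4-q->S5 S5-p->S7 S5-q->S0 S6-p->S6 S6-q->S8 S7-p->S8 S7-q->S0 S8-p->S8 S8-q->S3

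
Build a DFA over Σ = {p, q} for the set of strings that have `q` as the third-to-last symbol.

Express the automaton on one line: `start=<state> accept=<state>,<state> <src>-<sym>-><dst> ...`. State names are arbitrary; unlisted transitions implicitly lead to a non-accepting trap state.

Because acceptance depends on a position counted from the end, the machine has to buffer the most recent 3 symbols. Make each state the string of the last up-to-3 symbols read; on input `x` shift the window left and append `x`. Accept when the buffered window has length 3 and begins with `q`.
15 states suffice.
          p    q  
>  s0     s1   s2 
   s1     s3   s4 
   s2     s5   s6 
   s3     s7   s8 
   s4     s9  s10 
   s5    s11  s12 
   s6    s13  s14 
   s7     s7   s8 
   s8     s9  s10 
   s9    s11  s12 
   s10   s13  s14 
 * s11    s7   s8 
 * s12    s9  s10 
 * s13   s11  s12 
 * s14   s13  s14 
(> = start, * = accepting)

start=s0 accept=s11,s12,s13,s14 s0-p->s1 s0-q->s2 s1-p->s3 s1-q->s4 s2-p->s5 s2-q->s6 s3-p->s7 s3-q->s8 s4-p->s9 s4-q->s10 s5-p->s11 s5-q->s12 s6-p->s13 s6-q->s14 s7-p->s7 s7-q->s8 s8-p->s9 s8-q->s10 s9-p->s11 s9-q->s12 s10-p->s13 s10-q->s14 s11-p->s7 s11-q->s8 s12-p->s9 s12-q->s10 s13-p->s11 s13-q->s12 s14-p->s13 s14-q->s14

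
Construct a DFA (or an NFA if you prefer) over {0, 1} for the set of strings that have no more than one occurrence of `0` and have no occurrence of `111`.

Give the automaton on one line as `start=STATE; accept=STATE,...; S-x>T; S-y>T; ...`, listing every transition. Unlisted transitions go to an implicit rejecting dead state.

Run two small machines in parallel and take their product. The first has 3 states tracking the count of `0`s, saturating at 2; the second has 4 states tracking partial matches of the forbidden pattern `111`. A product state is a pair (one from each), accepting exactly when both do. After merging equivalent states the machine shrinks.
With 7 states:
        0   1  
>* s0   s1  s2 
 * s1   s3  s4 
 * s2   s1  s5 
   s3   s3  s3 
 * s4   s3  s6 
 * s5   s1  s3 
 * s6   s3  s3 
(> = start, * = accepting)

start=s0; accept=s0,s1,s2,s4,s5,s6; s0-0>s1; s0-1>s2; s1-0>s3; s1-1>s4; s2-0>s1; s2-1>s5; s3-0>s3; s3-1>s3; s4-0>s3; s4-1>s6; s5-0>s1; s5-1>s3; s6-0>s3; s6-1>s3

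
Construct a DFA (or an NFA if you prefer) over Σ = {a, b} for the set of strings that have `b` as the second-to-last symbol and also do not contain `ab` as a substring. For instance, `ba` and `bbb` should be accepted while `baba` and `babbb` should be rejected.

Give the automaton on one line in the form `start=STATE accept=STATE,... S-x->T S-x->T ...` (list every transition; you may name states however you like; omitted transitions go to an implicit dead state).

start=q0 accept=q5,q6 q0-a->q1 q0-b->q2 q1-a->q3 q1-b->q4 q2-a->q5 q2-b->q6 q3-a->q3 q3-b->q4 q4-a->q7 q4-b->q8 q5-a->q3 q5-b->q4 q6-a->q5 q6-b->q6 q7-a->q9 q7-b->q4 q8-a->q7 q8-b->q8 q9-a->q9 q9-b->q4

Handle the two conditions separately and then intersect. One (7 states) tracks the last 2 symbols read; the other (3 states) tracks partial matches of the forbidden pattern `ab`. Each combined state is a pair, one component from each; accept when both components accept.
        a   b  
>  q0   q1  q2 
   q1   q3  q4 
   q2   q5  q6 
   q3   q3  q4 
   q4   q7  q8 
 * q5   q3  q4 
 * q6   q5  q6 
   q7   q9  q4 
   q8   q7  q8 
   q9   q9  q4 
(> = start, * = accepting)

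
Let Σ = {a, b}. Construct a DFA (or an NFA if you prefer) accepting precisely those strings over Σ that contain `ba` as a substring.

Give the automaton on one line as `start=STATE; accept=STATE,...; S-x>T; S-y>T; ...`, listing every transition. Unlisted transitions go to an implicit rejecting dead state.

Track how much of `ba` has been matched so far: state q0 is no progress, q2 is the absorbing accept state reached once `ba` has occurred. Intermediate states record partial matches; on a mismatch, fall back to the longest reusable overlap.
        a   b  
>  q0   q0  q1 
   q1   q2  q1 
 * q2   q2  q2 
(> = start, * = accepting)

start=q0; accept=q2; q0-a>q0; q0-b>q1; q1-a>q2; q1-b>q1; q2-a>q2; q2-b>q2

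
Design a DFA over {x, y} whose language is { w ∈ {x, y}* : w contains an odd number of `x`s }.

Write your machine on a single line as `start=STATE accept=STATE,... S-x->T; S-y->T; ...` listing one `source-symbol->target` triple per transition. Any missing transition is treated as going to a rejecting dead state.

Keep the running count of `x`s modulo 2: each `x` advances along the cycle A → B → A while other symbols loop. Accept at B.
       x  y 
>  A   B  A 
 * B   A  B 
(> = start, * = accepting)

start=A; accept=B; A-x->B; A-y->A; B-x->A; B-y->B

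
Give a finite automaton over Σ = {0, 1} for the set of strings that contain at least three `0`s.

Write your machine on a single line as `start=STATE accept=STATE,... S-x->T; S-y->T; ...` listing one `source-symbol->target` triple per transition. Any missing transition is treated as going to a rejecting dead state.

start=S0; accept=S3,S4; S0-0->S1; S0-1->S0; S1-0->S2; S1-1->S1; S2-0->S3; S2-1->S2; S3-0->S4; S3-1->S3; S4-0->S4; S4-1->S4

Count `0`s, saturating at 4: states S0 through S3 mean 0 through 3 `0`s seen; S4 means more than 3. Each `0` increments (capped at S4); other symbols loop. Accept from {S3, S4}.
        0   1  
>  S0   S1  S0 
   S1   S2  S1 
   S2   S3  S2 
 * S3   S4  S3 
 * S4   S4  S4 
(> = start, * = accepting)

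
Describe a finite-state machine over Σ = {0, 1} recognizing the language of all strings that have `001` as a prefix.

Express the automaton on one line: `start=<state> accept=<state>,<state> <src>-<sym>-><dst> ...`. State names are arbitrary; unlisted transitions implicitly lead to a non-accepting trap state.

Check the first 3 symbols one by one: A through C record how many have matched `001` so far; any wrong symbol goes to the dead state E. After all 3 match we enter the accepting sink D.
       0  1 
>  A   B  E 
   B   C  E 
   C   E  D 
 * D   D  D 
   E   E  E 
(> = start, * = accepting)

start=A accept=D A-0->B A-1->E B-0->C B-1->E C-0->E C-1->D D-0->D D-1->D E-0->E E-1->E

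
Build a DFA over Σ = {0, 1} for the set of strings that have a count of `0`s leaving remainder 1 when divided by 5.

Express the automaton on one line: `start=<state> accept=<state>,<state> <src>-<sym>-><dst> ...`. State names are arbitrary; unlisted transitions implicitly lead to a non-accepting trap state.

The only thing that matters is how many `0`s have appeared, reduced mod 5. Use one state per residue: q0 for 0, …, q4 for 4. Reading `0` moves to the next residue; anything else stays put. q1 is accepting.
5 states suffice.
        0   1  
>  q0   q1  q0 
 * q1   q2  q1 
   q2   q3  q2 
   q3   q4  q3 
   q4   q0  q4 
(> = start, * = accepting)

start=q0 accept=q1 q0-0->q1 q0-1->q0 q1-0->q2 q1-1->q1 q2-0->q3 q2-1->q2 q3-0->q4 q3-1->q3 q4-0->q0 q4-1->q4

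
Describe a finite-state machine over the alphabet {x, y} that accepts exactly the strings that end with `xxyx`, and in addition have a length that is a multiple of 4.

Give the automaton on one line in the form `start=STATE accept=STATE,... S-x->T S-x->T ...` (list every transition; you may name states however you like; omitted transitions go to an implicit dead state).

start=s0 accept=s12 s0-x->s1 s0-y->s2 s1-x->s3 s1-y->s4 s2-x->s5 s2-y->s4 s3-x->s6 s3-y->s7 s4-x->s8 s4-y->s9 s5-x->s6 s5-y->s9 s6-x->s10 s6-y->s11 s7-x->s12 s7-y->s0 s8-x->s10 s8-y->s0 s9-x->s13 s9-y->s0 s10-x->s14 s10-y->s15 s11-x->s16 s11-y->s2 s12-x->s14 s12-y->s2 s13-x->s14 s13-y->s2 s14-x->s3 s14-y->s17 s15-x->s18 s15-y->s4 s16-x->s3 s16-y->s4 s17-x->s19 s17-y->s9 s18-x->s6 s18-y->s9 s19-x->s10 s19-y->s0

Run two small machines in parallel and take their product. One (5 states) tracks how much of the suffix `xxyx` has currently been matched; the other (4 states) tracks the input length modulo 4. Each combined state is a pair, one component from each; accept when both components accept.
20 states suffice.
          x    y  
>  s0     s1   s2 
   s1     s3   s4 
   s2     s5   s4 
   s3     s6   s7 
   s4     s8   s9 
   s5     s6   s9 
   s6    s10  s11 
   s7    s12   s0 
   s8    s10   s0 
   s9    s13   s0 
   s10   s14  s15 
   s11   s16   s2 
 * s12   s14   s2 
   s13   s14   s2 
   s14    s3  s17 
   s15   s18   s4 
   s16    s3   s4 
   s17   s19   s9 
   s18    s6   s9 
   s19   s10   s0 
(> = start, * = accepting)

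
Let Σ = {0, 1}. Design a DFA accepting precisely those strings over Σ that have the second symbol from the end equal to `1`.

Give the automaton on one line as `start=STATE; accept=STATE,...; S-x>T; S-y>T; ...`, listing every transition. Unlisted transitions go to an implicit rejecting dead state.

A DFA must remember the last 2 symbols (since which symbol is second-to-last isn't known until the input ends). Use one state per possible window of the last ≤2 symbols; accept from those whose window starts with `1`.
7 states suffice.
       0  1 
>  A   B  C 
   B   D  E 
   C   F  G 
   D   D  E 
   E   F  G 
 * F   D  E 
 * G   F  G 
(> = start, * = accepting)

start=A; accept=F,G; A-0>B; A-1>C; B-0>D; B-1>E; C-0>F; C-1>G; D-0>D; D-1>E; E-0>F; E-1>G; F-0>D; F-1>E; G-0>F; G-1>G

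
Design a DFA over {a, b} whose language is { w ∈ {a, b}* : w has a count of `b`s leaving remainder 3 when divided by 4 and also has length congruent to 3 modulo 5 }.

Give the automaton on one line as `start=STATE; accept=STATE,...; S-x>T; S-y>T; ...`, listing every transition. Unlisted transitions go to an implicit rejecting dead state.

Handle the two conditions separately and then intersect. One (4 states) tracks the count of `b`s modulo 4; the other (5 states) tracks the input length modulo 5. Each combined state is a pair, one component from each; accept when both components accept.
A 20-state machine:
          a    b  
>  q0     q1   q2 
   q1     q3   q4 
   q2     q4   q5 
   q3     q6   q7 
   q4     q7   q8 
   q5     q8   q9 
   q6    q10  q11 
   q7    q11  q12 
   q8    q12  q13 
 * q9    q13  q10 
   q10    q0  q14 
   q11   q14  q15 
   q12   q15  q16 
   q13   q16   q0 
   q14    q2  q17 
   q15   q17  q18 
   q16   q18   q1 
   q17    q5  q19 
   q18   q19   q3 
   q19    q9   q6 
(> = start, * = accepting)

start=q0; accept=q9; q0-a>q1; q0-b>q2; q1-a>q3; q1-b>q4; q2-a>q4; q2-b>q5; q3-a>q6; q3-b>q7; q4-a>q7; q4-b>q8; q5-a>q8; q5-b>q9; q6-a>q10; q6-b>q11; q7-a>q11; q7-b>q12; q8-a>q12; q8-b>q13; q9-a>q13; q9-b>q10; q10-a>q0; q10-b>q14; q11-a>q14; q11-b>q15; q12-a>q15; q12-b>q16; q13-a>q16; q13-b>q0; q14-a>q2; q14-b>q17; q15-a>q17; q15-b>q18; q16-a>q18; q16-b>q1; q17-a>q5; q17-b>q19; q18-a>q19; q18-b>q3; q19-a>q9; q19-b>q6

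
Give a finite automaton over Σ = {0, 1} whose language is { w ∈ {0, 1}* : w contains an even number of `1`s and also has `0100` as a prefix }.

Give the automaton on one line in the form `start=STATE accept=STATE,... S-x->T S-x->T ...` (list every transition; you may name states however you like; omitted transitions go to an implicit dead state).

Handle the two conditions separately and then intersect. One (2 states) tracks the count of `1`s modulo 2; the other (6 states) tracks whether the input so far still matches the prefix `0100`. Each combined state is a pair, one component from each; accept when both components accept.
8 states suffice.
        0   1  
>  q0   q1  q2 
   q1   q3  q4 
   q2   q2  q3 
   q3   q3  q2 
   q4   q5  q3 
   q5   q6  q3 
   q6   q6  q7 
 * q7   q7  q6 
(> = start, * = accepting)

start=q0 accept=q7 q0-0->q1 q0-1->q2 q1-0->q3 q1-1->q4 q2-0->q2 q2-1->q3 q3-0->q3 q3-1->q2 q4-0->q5 q4-1->q3 q5-0->q6 q5-1->q3 q6-0->q6 q6-1->q7 q7-0->q7 q7-1->q6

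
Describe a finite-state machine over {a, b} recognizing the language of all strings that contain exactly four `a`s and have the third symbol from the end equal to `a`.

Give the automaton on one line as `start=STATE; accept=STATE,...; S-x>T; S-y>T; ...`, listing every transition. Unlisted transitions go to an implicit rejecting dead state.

Build one automaton per condition and run them in lockstep. The first has 6 states tracking the count of `a`s, saturating at 5; the second has 15 states tracking the last 3 symbols read. A product state is a pair (one from each), accepting exactly when both do. After merging equivalent states the machine shrinks.
With 16 states:
          a    b  
>  q0     q1   q0 
   q1     q2   q1 
   q2     q3   q4 
   q3     q5   q6 
   q4     q7   q4 
 * q5     q8   q9 
   q6    q10  q11 
   q7    q12   q6 
   q8     q8   q8 
 * q9     q8  q13 
 * q10    q8  q14 
   q11   q15  q11 
   q12    q8   q9 
 * q13    q8   q8 
   q14    q8  q13 
   q15    q8  q14 
(> = start, * = accepting)

start=q0; accept=q5,q9,q10,q13; q0-a>q1; q0-b>q0; q1-a>q2; q1-b>q1; q2-a>q3; q2-b>q4; q3-a>q5; q3-b>q6; q4-a>q7; q4-b>q4; q5-a>q8; q5-b>q9; q6-a>q10; q6-b>q11; q7-a>q12; q7-b>q6; q8-a>q8; q8-b>q8; q9-a>q8; q9-b>q13; q10-a>q8; q10-b>q14; q11-a>q15; q11-b>q11; q12-a>q8; q12-b>q9; q13-a>q8; q13-b>q8; q14-a>q8; q14-b>q13; q15-a>q8; q15-b>q14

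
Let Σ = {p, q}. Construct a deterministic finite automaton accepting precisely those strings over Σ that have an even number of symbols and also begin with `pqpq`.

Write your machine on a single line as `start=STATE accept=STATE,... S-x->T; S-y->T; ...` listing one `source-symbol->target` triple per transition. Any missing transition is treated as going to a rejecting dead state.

Run two small machines in parallel and take their product. One (2 states) tracks the input length modulo 2; the other (6 states) tracks whether the input so far still matches the prefix `pqpq`. Each combined state is a pair, one component from each; accept when both components accept. Equivalent product states are then merged.
7 states suffice.
        p   q  
>  S0   S1  S2 
   S1   S2  S3 
   S2   S2  S2 
   S3   S4  S2 
   S4   S2  S5 
 * S5   S6  S6 
   S6   S5  S5 
(> = start, * = accepting)

start=S0; accept=S5; S0-p->S1; S0-q->S2; S1-p->S2; S1-q->S3; S2-p->S2; S2-q->S2; S3-p->S4; S3-q->S2; S4-p->S2; S4-q->S5; S5-p->S6; S5-q->S6; S6-p->S5; S6-q->S5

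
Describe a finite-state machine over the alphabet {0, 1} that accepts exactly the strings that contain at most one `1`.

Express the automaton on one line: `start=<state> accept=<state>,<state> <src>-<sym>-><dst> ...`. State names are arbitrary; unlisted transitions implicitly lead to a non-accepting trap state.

start=S0 accept=S0,S1 S0-0->S0 S0-1->S1 S1-0->S1 S1-1->S2 S2-0->S2 S2-1->S2

Only the number of `1`s matters, and only up to 2. Make a chain S0 → S1 → S2 advanced by each `1` (with S2 absorbing); every other symbol self-loops. The accepting set is {S0, S1}.
A 3-state machine:
        0   1  
>* S0   S0  S1 
 * S1   S1  S2 
   S2   S2  S2 
(> = start, * = accepting)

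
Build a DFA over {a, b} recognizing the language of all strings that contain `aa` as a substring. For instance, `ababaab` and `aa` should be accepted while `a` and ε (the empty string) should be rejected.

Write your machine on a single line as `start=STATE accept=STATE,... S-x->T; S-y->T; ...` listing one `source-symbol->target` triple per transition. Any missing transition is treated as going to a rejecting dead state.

Track how much of `aa` has been matched so far: state q0 is no progress, q2 is the absorbing accept state reached once `aa` has occurred. Intermediate states record partial matches; on a mismatch, fall back to the longest reusable overlap.
A 3-state machine:
        a   b  
>  q0   q1  q0 
   q1   q2  q0 
 * q2   q2  q2 
(> = start, * = accepting)

start=q0; accept=q2; q0-a->q1; q0-b->q0; q1-a->q2; q1-b->q0; q2-a->q2; q2-b->q2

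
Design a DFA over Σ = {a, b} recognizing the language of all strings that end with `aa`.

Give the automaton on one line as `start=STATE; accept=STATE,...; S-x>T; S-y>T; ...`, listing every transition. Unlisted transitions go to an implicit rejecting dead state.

Remember how much of `aa` the current input suffix matches. State q0 means no match yet; q1 means the last symbol is `a`; q2 means the last 2 symbols are `aa`. Only q2 accepts. On a mismatch, fall back to the longest proper suffix that is still a prefix of `aa`.
With 3 states:
        a   b  
>  q0   q1  q0 
   q1   q2  q0 
 * q2   q2  q0 
(> = start, * = accepting)

start=q0; accept=q2; q0-a>q1; q0-b>q0; q1-a>q2; q1-b>q0; q2-a>q2; q2-b>q0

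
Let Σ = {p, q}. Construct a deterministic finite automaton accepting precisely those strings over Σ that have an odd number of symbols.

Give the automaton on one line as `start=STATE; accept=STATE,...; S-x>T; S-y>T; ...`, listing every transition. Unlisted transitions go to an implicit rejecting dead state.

start=S0; accept=S1; S0-p>S1; S0-q>S1; S1-p>S0; S1-q>S0

Only the length mod 2 matters, so use a 2-cycle: from any state, every input symbol moves to the next state, wrapping S1 back to S0. Mark S1 accepting.
2 states suffice.
        p   q  
>  S0   S1  S1 
 * S1   S0  S0 
(> = start, * = accepting)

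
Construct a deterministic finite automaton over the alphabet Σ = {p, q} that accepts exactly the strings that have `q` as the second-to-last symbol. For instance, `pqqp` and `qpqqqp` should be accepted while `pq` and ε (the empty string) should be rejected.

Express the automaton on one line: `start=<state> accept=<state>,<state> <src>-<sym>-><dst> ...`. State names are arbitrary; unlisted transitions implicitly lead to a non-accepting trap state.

Because acceptance depends on a position counted from the end, the machine has to buffer the most recent 2 symbols. Make each state the string of the last up-to-2 symbols read; on input `x` shift the window left and append `x`. Accept when the buffered window has length 2 and begins with `q`.
A 7-state machine:
       p  q 
>  A   B  C 
   B   D  E 
   C   F  G 
   D   D  E 
   E   F  G 
 * F   D  E 
 * G   F  G 
(> = start, * = accepting)

start=A accept=F,G A-p->B A-q->C B-p->D B-q->E C-p->F C-q->G D-p->D D-q->E E-p->F E-q->G F-p->D F-q->E G-p->F G-q->G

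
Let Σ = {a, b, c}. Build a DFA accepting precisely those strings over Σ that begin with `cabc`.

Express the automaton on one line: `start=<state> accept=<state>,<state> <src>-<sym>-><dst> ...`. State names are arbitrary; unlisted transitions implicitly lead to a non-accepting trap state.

Check the first 4 symbols one by one: q0 through q3 record how many have matched `cabc` so far; any wrong symbol goes to the dead state q5. After all 4 match we enter the accepting sink q4.
6 states suffice.
        a   b   c  
>  q0   q5  q5  q1 
   q1   q2  q5  q5 
   q2   q5  q3  q5 
   q3   q5  q5  q4 
 * q4   q4  q4  q4 
   q5   q5  q5  q5 
(> = start, * = accepting)

start=q0 accept=q4 q0-a->q5 q0-b->q5 q0-c->q1 q1-a->q2 q1-b->q5 q1-c->q5 q2-a->q5 q2-b->q3 q2-c->q5 q3-a->q5 q3-b->q5 q3-c->q4 q4-a->q4 q4-b->q4 q4-c->q4 q5-a->q5 q5-b->q5 q5-c->q5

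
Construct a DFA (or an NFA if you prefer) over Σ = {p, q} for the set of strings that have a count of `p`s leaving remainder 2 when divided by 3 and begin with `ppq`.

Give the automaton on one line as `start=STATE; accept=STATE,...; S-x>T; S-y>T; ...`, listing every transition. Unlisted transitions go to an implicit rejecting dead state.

Handle the two conditions separately and then intersect. The first has 3 states tracking the count of `p`s modulo 3; the second has 5 states tracking whether the input so far still matches the prefix `ppq`. A product state is a pair (one from each), accepting exactly when both do. Equivalent product states are then merged.
With 7 states:
        p   q  
>  s0   s1  s2 
   s1   s3  s2 
   s2   s2  s2 
   s3   s2  s4 
 * s4   s5  s4 
   s5   s6  s5 
   s6   s4  s6 
(> = start, * = accepting)

start=s0; accept=s4; s0-p>s1; s0-q>s2; s1-p>s3; s1-q>s2; s2-p>s2; s2-q>s2; s3-p>s2; s3-q>s4; s4-p>s5; s4-q>s4; s5-p>s6; s5-q>s5; s6-p>s4; s6-q>s6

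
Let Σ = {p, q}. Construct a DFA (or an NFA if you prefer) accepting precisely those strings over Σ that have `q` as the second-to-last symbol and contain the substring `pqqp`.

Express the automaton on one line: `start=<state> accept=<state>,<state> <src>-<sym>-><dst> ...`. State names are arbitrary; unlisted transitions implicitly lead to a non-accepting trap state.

Handle the two conditions separately and then intersect. The first has 7 states tracking the last 2 symbols read; the second has 5 states tracking whether and how much of `pqqp` has been seen. A product state is a pair (one from each), accepting exactly when both do. Equivalent product states are then merged.
       p  q 
>  A   B  A 
   B   B  C 
   C   B  D 
   D   E  A 
 * E   F  G 
   F   F  G 
   G   E  H 
 * H   E  H 
(> = start, * = accepting)

start=A accept=E,H A-p->B A-q->A B-p->B B-q->C C-p->B C-q->D D-p->E D-q->A E-p->F E-q->G F-p->F F-q->G G-p->E G-q->H H-p->E H-q->H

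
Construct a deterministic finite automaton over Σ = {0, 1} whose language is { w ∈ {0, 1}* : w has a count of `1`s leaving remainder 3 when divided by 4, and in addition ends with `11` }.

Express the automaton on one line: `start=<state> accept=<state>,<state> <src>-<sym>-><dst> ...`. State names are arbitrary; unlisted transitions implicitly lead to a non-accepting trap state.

start=q0 accept=q4 q0-0->q0 q0-1->q1 q1-0->q1 q1-1->q2 q2-0->q3 q2-1->q4 q3-0->q3 q3-1->q5 q4-0->q5 q4-1->q0 q5-0->q5 q5-1->q0

Build one automaton per condition and run them in lockstep. One (4 states) tracks the count of `1`s modulo 4; the other (3 states) tracks how much of the suffix `11` has currently been matched. Each combined state is a pair, one component from each; accept when both components accept. After merging equivalent states the machine shrinks.
With 6 states:
        0   1  
>  q0   q0  q1 
   q1   q1  q2 
   q2   q3  q4 
   q3   q3  q5 
 * q4   q5  q0 
   q5   q5  q0 
(> = start, * = accepting)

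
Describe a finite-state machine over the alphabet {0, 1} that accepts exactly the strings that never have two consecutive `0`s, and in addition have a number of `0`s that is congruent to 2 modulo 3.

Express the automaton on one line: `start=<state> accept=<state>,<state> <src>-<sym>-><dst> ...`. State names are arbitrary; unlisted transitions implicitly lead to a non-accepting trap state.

start=s0 accept=s4,s5 s0-0->s1 s0-1->s0 s1-0->s2 s1-1->s3 s2-0->s2 s2-1->s2 s3-0->s4 s3-1->s3 s4-0->s2 s4-1->s5 s5-0->s6 s5-1->s5 s6-0->s2 s6-1->s0

Build one automaton per condition and run them in lockstep. One (3 states) tracks partial matches of the forbidden pattern `00`; the other (3 states) tracks the count of `0`s modulo 3. Each combined state is a pair, one component from each; accept when both components accept. Minimizing collapses redundant product states.
With 7 states:
        0   1  
>  s0   s1  s0 
   s1   s2  s3 
   s2   s2  s2 
   s3   s4  s3 
 * s4   s2  s5 
 * s5   s6  s5 
   s6   s2  s0 
(> = start, * = accepting)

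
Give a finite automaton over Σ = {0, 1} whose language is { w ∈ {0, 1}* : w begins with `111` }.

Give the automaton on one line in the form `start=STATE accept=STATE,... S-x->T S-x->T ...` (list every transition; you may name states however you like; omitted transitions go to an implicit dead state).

start=q0 accept=q3 q0-0->q4 q0-1->q1 q1-0->q4 q1-1->q2 q2-0->q4 q2-1->q3 q3-0->q3 q3-1->q3 q4-0->q4 q4-1->q4

Check the first 3 symbols one by one: q0 through q2 record how many have matched `111` so far; any wrong symbol goes to the dead state q4. After all 3 match we enter the accepting sink q3.
With 5 states:
        0   1  
>  q0   q4  q1 
   q1   q4  q2 
   q2   q4  q3 
 * q3   q3  q3 
   q4   q4  q4 
(> = start, * = accepting)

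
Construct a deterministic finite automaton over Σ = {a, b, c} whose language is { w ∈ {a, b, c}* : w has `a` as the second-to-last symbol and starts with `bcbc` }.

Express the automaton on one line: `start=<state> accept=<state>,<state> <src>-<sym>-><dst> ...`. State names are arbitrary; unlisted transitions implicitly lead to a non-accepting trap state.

start=q0 accept=q7,q8 q0-a->q1 q0-b->q2 q0-c->q1 q1-a->q1 q1-b->q1 q1-c->q1 q2-a->q1 q2-b->q1 q2-c->q3 q3-a->q1 q3-b->q4 q3-c->q1 q4-a->q1 q4-b->q1 q4-c->q5 q5-a->q6 q5-b->q5 q5-c->q5 q6-a->q7 q6-b->q8 q6-c->q8 q7-a->q7 q7-b->q8 q7-c->q8 q8-a->q6 q8-b->q5 q8-c->q5

Run two small machines in parallel and take their product. The first has 13 states tracking the last 2 symbols read; the second has 6 states tracking whether the input so far still matches the prefix `bcbc`. A product state is a pair (one from each), accepting exactly when both do. After merging equivalent states the machine shrinks.
        a   b   c  
>  q0   q1  q2  q1 
   q1   q1  q1  q1 
   q2   q1  q1  q3 
   q3   q1  q4  q1 
   q4   q1  q1  q5 
   q5   q6  q5  q5 
   q6   q7  q8  q8 
 * q7   q7  q8  q8 
 * q8   q6  q5  q5 
(> = start, * = accepting)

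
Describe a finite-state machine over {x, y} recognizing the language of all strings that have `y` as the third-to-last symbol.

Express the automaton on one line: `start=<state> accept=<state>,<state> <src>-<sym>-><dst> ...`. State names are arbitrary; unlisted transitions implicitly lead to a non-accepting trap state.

A DFA must remember the last 3 symbols (since which symbol is third-to-last isn't known until the input ends). Use one state per possible window of the last ≤3 symbols; accept from those whose window starts with `y`.
A 15-state machine:
          x    y  
>  s0     s1   s2 
   s1     s3   s4 
   s2     s5   s6 
   s3     s7   s8 
   s4     s9  s10 
   s5    s11  s12 
   s6    s13  s14 
   s7     s7   s8 
   s8     s9  s10 
   s9    s11  s12 
   s10   s13  s14 
 * s11    s7   s8 
 * s12    s9  s10 
 * s13   s11  s12 
 * s14   s13  s14 
(> = start, * = accepting)

start=s0 accept=s11,s12,s13,s14 s0-x->s1 s0-y->s2 s1-x->s3 s1-y->s4 s2-x->s5 s2-y->s6 s3-x->s7 s3-y->s8 s4-x->s9 s4-y->s10 s5-x->s11 s5-y->s12 s6-x->s13 s6-y->s14 s7-x->s7 s7-y->s8 s8-x->s9 s8-y->s10 s9-x->s11 s9-y->s12 s10-x->s13 s10-y->s14 s11-x->s7 s11-y->s8 s12-x->s9 s12-y->s10 s13-x->s11 s13-y->s12 s14-x->s13 s14-y->s14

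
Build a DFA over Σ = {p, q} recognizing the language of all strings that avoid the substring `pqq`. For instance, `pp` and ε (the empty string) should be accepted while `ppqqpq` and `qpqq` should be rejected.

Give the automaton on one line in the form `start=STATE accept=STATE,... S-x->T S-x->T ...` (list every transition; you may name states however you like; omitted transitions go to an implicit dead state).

This is the complement of 'contains `pqq`'. Use the same substring-matching states — S0 through S3 holding how much of `pqq` has just been matched — but flip the accepting set: everything except the trap S3 accepts.
        p   q  
>* S0   S1  S0 
 * S1   S1  S2 
 * S2   S1  S3 
   S3   S3  S3 
(> = start, * = accepting)

start=S0 accept=S0,S1,S2 S0-p->S1 S0-q->S0 S1-p->S1 S1-q->S2 S2-p->S1 S2-q->S3 S3-p->S3 S3-q->S3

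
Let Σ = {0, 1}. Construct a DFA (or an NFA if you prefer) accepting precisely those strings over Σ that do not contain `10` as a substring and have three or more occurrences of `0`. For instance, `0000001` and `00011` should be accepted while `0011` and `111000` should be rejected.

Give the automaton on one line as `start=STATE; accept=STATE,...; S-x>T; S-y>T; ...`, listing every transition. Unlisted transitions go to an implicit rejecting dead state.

Build one automaton per condition and run them in lockstep. The first has 3 states tracking partial matches of the forbidden pattern `10`; the second has 5 states tracking the count of `0`s, saturating at 4. A product state is a pair (one from each), accepting exactly when both do. After merging equivalent states the machine shrinks.
6 states suffice.
        0   1  
>  s0   s1  s2 
   s1   s3  s2 
   s2   s2  s2 
   s3   s4  s2 
 * s4   s4  s5 
 * s5   s2  s5 
(> = start, * = accepting)

start=s0; accept=s4,s5; s0-0>s1; s0-1>s2; s1-0>s3; s1-1>s2; s2-0>s2; s2-1>s2; s3-0>s4; s3-1>s2; s4-0>s4; s4-1>s5; s5-0>s2; s5-1>s5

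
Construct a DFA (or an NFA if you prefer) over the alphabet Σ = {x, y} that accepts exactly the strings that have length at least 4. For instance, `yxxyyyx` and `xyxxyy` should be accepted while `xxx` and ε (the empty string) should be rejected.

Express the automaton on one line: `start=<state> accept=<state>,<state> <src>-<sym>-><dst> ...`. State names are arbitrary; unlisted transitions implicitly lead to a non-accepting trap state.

We only need to distinguish lengths 0, 1, …, 4, and '>4'. Chain S0 → S1 → S2 → S3 → S4 → S5 on every symbol, with S5 looping. Accepting states: {S4, S5}.
A 6-state machine:
        x   y  
>  S0   S1  S1 
   S1   S2  S2 
   S2   S3  S3 
   S3   S4  S4 
 * S4   S5  S5 
 * S5   S5  S5 
(> = start, * = accepting)

start=S0 accept=S4,S5 S0-x->S1 S0-y->S1 S1-x->S2 S1-y->S2 S2-x->S3 S2-y->S3 S3-x->S4 S3-y->S4 S4-x->S5 S4-y->S5 S5-x->S5 S5-y->S5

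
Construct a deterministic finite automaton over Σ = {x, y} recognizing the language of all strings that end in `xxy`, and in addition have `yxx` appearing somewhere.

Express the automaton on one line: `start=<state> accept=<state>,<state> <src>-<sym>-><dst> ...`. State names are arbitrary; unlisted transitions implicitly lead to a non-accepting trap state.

start=S0 accept=S7 S0-x->S1 S0-y->S2 S1-x->S3 S1-y->S2 S2-x->S4 S2-y->S2 S3-x->S3 S3-y->S5 S4-x->S6 S4-y->S2 S5-x->S4 S5-y->S2 S6-x->S6 S6-y->S7 S7-x->S8 S7-y->S9 S8-x->S6 S8-y->S9 S9-x->S8 S9-y->S9

Handle the two conditions separately and then intersect. The first has 4 states tracking how much of the suffix `xxy` has currently been matched; the second has 4 states tracking whether and how much of `yxx` has been seen. A product state is a pair (one from each), accepting exactly when both do.
10 states suffice.
        x   y  
>  S0   S1  S2 
   S1   S3  S2 
   S2   S4  S2 
   S3   S3  S5 
   S4   S6  S2 
   S5   S4  S2 
   S6   S6  S7 
 * S7   S8  S9 
   S8   S6  S9 
   S9   S8  S9 
(> = start, * = accepting)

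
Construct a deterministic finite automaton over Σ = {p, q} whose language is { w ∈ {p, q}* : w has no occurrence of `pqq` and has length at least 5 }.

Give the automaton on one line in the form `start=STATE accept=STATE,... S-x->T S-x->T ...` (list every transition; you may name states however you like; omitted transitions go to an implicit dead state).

start=s0 accept=s13,s14,s15 s0-p->s1 s0-q->s2 s1-p->s3 s1-q->s4 s2-p->s3 s2-q->s5 s3-p->s6 s3-q->s7 s4-p->s6 s4-q->s8 s5-p->s6 s5-q->s9 s6-p->s10 s6-q->s11 s7-p->s10 s7-q->s8 s8-p->s8 s8-q->s8 s9-p->s10 s9-q->s12 s10-p->s13 s10-q->s14 s11-p->s13 s11-q->s8 s12-p->s13 s12-q->s15 s13-p->s13 s13-q->s14 s14-p->s13 s14-q->s8 s15-p->s13 s15-q->s15

Build one automaton per condition and run them in lockstep. One (4 states) tracks partial matches of the forbidden pattern `pqq`; the other (7 states) tracks the input length, saturating at 6. Each combined state is a pair, one component from each; accept when both components accept. Equivalent product states are then merged.
          p    q  
>  s0     s1   s2 
   s1     s3   s4 
   s2     s3   s5 
   s3     s6   s7 
   s4     s6   s8 
   s5     s6   s9 
   s6    s10  s11 
   s7    s10   s8 
   s8     s8   s8 
   s9    s10  s12 
   s10   s13  s14 
   s11   s13   s8 
   s12   s13  s15 
 * s13   s13  s14 
 * s14   s13   s8 
 * s15   s13  s15 
(> = start, * = accepting)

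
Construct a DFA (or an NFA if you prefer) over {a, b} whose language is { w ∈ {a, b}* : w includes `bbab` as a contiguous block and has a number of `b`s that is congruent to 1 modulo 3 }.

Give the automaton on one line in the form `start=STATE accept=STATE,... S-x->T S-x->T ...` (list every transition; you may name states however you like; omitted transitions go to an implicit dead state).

start=s0 accept=s12 s0-a->s0 s0-b->s1 s1-a->s2 s1-b->s3 s2-a->s2 s2-b->s4 s3-a->s5 s3-b->s6 s4-a->s7 s4-b->s6 s5-a->s7 s5-b->s8 s6-a->s9 s6-b->s10 s7-a->s7 s7-b->s11 s8-a->s8 s8-b->s12 s9-a->s0 s9-b->s12 s10-a->s13 s10-b->s3 s11-a->s0 s11-b->s10 s12-a->s12 s12-b->s14 s13-a->s2 s13-b->s14 s14-a->s14 s14-b->s8

Handle the two conditions separately and then intersect. One (5 states) tracks whether and how much of `bbab` has been seen; the other (3 states) tracks the count of `b`s modulo 3. Each combined state is a pair, one component from each; accept when both components accept.
A 15-state machine:
          a    b  
>  s0     s0   s1 
   s1     s2   s3 
   s2     s2   s4 
   s3     s5   s6 
   s4     s7   s6 
   s5     s7   s8 
   s6     s9  s10 
   s7     s7  s11 
   s8     s8  s12 
   s9     s0  s12 
   s10   s13   s3 
   s11    s0  s10 
 * s12   s12  s14 
   s13    s2  s14 
   s14   s14   s8 
(> = start, * = accepting)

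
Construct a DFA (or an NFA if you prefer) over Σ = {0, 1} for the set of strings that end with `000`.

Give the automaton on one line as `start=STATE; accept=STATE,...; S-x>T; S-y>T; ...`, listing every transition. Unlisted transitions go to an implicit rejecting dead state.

Let each state record the length of the longest suffix of the input read so far that is also a prefix of `000`. q1 means the last symbol is `0`; q2 means the last 2 symbols are `00`; q3 means the last 3 symbols are `000`. Accept only at q3, where the string currently ends in `000`.
4 states suffice.
        0   1  
>  q0   q1  q0 
   q1   q2  q0 
   q2   q3  q0 
 * q3   q3  q0 
(> = start, * = accepting)

start=q0; accept=q3; q0-0>q1; q0-1>q0; q1-0>q2; q1-1>q0; q2-0>q3; q2-1>q0; q3-0>q3; q3-1>q0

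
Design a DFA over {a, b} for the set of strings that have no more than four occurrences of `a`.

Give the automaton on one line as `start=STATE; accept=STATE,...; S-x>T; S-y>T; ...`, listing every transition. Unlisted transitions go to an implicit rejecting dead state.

Only the number of `a`s matters, and only up to 5. Make a chain q0 → q1 → q2 → q3 → q4 → q5 advanced by each `a` (with q5 absorbing); every other symbol self-loops. The accepting set is {q0, q1, q2, q3, q4}.
6 states suffice.
        a   b  
>* q0   q1  q0 
 * q1   q2  q1 
 * q2   q3  q2 
 * q3   q4  q3 
 * q4   q5  q4 
   q5   q5  q5 
(> = start, * = accepting)

start=q0; accept=q0,q1,q2,q3,q4; q0-a>q1; q0-b>q0; q1-a>q2; q1-b>q1; q2-a>q3; q2-b>q2; q3-a>q4; q3-b>q3; q4-a>q5; q4-b>q4; q5-a>q5; q5-b>q5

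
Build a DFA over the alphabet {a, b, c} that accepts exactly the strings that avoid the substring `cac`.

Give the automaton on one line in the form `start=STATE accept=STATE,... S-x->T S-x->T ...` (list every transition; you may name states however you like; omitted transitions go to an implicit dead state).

start=q0 accept=q0,q1,q2 q0-a->q0 q0-b->q0 q0-c->q1 q1-a->q2 q1-b->q0 q1-c->q1 q2-a->q0 q2-b->q0 q2-c->q3 q3-a->q3 q3-b->q3 q3-c->q3

This is the complement of 'contains `cac`'. Use the same substring-matching states — q0 through q3 holding how much of `cac` has just been matched — but flip the accepting set: everything except the trap q3 accepts.
A 4-state machine:
        a   b   c  
>* q0   q0  q0  q1 
 * q1   q2  q0  q1 
 * q2   q0  q0  q3 
   q3   q3  q3  q3 
(> = start, * = accepting)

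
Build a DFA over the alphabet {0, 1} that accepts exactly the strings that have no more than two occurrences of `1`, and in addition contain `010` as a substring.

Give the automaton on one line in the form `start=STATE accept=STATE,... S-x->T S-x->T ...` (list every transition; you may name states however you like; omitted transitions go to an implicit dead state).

Handle the two conditions separately and then intersect. The first has 4 states tracking the count of `1`s, saturating at 3; the second has 4 states tracking whether and how much of `010` has been seen. A product state is a pair (one from each), accepting exactly when both do. After merging equivalent states the machine shrinks.
9 states suffice.
        0   1  
>  S0   S1  S2 
   S1   S1  S3 
   S2   S4  S5 
   S3   S6  S5 
   S4   S4  S7 
   S5   S5  S5 
 * S6   S6  S8 
   S7   S8  S5 
 * S8   S8  S5 
(> = start, * = accepting)

start=S0 accept=S6,S8 S0-0->S1 S0-1->S2 S1-0->S1 S1-1->S3 S2-0->S4 S2-1->S5 S3-0->S6 S3-1->S5 S4-0->S4 S4-1->S7 S5-0->S5 S5-1->S5 S6-0->S6 S6-1->S8 S7-0->S8 S7-1->S5 S8-0->S8 S8-1->S5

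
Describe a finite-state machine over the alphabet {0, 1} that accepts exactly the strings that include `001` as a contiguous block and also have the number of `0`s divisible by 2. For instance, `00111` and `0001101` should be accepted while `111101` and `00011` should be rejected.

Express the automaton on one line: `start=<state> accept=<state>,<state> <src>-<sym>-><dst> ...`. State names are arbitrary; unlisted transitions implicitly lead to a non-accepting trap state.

start=A accept=F A-0->B A-1->A B-0->C B-1->D C-0->E C-1->F D-0->G D-1->D E-0->C E-1->H F-0->H F-1->F G-0->E G-1->A H-0->F H-1->H

Build one automaton per condition and run them in lockstep. The first has 4 states tracking whether and how much of `001` has been seen; the second has 2 states tracking the count of `0`s modulo 2. A product state is a pair (one from each), accepting exactly when both do.
8 states suffice.
       0  1 
>  A   B  A 
   B   C  D 
   C   E  F 
   D   G  D 
   E   C  H 
 * F   H  F 
   G   E  A 
   H   F  H 
(> = start, * = accepting)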